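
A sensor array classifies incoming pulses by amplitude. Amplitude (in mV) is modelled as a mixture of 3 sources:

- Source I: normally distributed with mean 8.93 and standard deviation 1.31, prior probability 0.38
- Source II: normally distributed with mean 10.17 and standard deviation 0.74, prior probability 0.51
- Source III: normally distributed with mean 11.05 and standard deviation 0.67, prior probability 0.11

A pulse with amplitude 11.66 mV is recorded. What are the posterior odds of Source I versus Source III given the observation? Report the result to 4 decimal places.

0.3049

Since P(k|x) ∝ π_k f_k(x), the posterior odds are π_i f_i(x) / (π_j f_j(x)).
Normal densities:
  L_I = (1/(1.31·√(2π)))·exp(−(11.66−8.93)²/(2·1.31²)) = 0.304536·exp(-2.17146) = 0.0347203
  L_II = (1/(0.74·√(2π)))·exp(−(11.66−10.17)²/(2·0.74²)) = 0.539111·exp(-2.02712) = 0.0710088
  L_III = (1/(0.67·√(2π)))·exp(−(11.66−11.05)²/(2·0.67²)) = 0.595436·exp(-0.41446) = 0.393404
Posterior odds = (π_I·L_I) / (π_III·L_III) = (0.38·0.0347203) / (0.11·0.393404) = 0.0131937 / 0.0432744 ≈ 0.3049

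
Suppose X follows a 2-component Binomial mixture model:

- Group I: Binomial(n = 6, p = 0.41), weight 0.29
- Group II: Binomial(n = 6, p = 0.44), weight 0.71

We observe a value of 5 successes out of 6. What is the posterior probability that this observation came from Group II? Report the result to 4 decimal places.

P(component k | x) = P(Z=k)·f_k(x) / marginal(x), where marginal(x) = Σ_j P(Z=j)·f_j(x).
Component likelihoods at x = 5 successes out of 6:
  f_I = C(6,5)·0.41^5·0.59^1 = 6·0.0115856·0.59 = 0.0410131
  f_II = C(6,5)·0.44^5·0.56^1 = 6·0.0164916·0.56 = 0.0554119
Multiply by the mixture weights:
  P(Z=I)·f_I = 0.29 × 0.0410131 = 0.0118938
  P(Z=II)·f_II = 0.71 × 0.0554119 = 0.0393424
Evidence: 0.0118938 + 0.0393424 = 0.0512362
Responsibility of Group II: 0.0393424 / 0.0512362 ≈ 0.7679

0.7679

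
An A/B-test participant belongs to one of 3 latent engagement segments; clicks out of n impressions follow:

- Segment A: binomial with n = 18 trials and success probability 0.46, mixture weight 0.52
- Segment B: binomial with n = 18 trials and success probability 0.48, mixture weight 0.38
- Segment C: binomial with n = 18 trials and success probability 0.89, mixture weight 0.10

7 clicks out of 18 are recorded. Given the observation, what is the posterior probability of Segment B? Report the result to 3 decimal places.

By Bayes' theorem, P(k | x) = π_k f_k(x) / Σ_j π_j f_j(x).
Evaluate each component's likelihood at the observed value:
  p_A = C(18,7)·0.46^7·0.54^11 = 31824·0.00435818·0.0011385 = 0.157903
  p_B = C(18,7)·0.48^7·0.52^11 = 31824·0.00587068·0.000751687 = 0.140437
  p_C = C(18,7)·0.89^7·0.11^11 = 31824·0.442313·2.85312e-11 = 4.0161e-07
Multiply by the mixture weights:
  π_A·p_A = 0.52 × 0.157903 = 0.0821097
  π_B·p_B = 0.38 × 0.140437 = 0.0533659
  π_C·p_C = 0.10 × 4.0161e-07 = 4.0161e-08
Sum: 0.0821097 + 0.0533659 + 4.0161e-08 = 0.135476
P(Segment B | 7 clicks out of 18) ≈ 0.394

0.394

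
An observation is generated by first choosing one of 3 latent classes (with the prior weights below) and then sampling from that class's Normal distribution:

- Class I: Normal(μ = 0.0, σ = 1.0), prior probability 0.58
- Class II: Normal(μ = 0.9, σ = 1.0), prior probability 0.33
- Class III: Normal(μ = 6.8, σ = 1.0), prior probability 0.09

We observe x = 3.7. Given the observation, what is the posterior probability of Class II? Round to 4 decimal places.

P(component k | x) = π_k·f_k(x) / marginal(x), where marginal(x) = Σ_j π_j·f_j(x).
Component likelihoods at x = 3.7:
  L_I = 0.00042478
  L_II = 0.00791545
  L_III = 0.00326682
Weight by the priors:
  π_I·L_I = 0.58 × 0.00042478 = 0.000246373
  π_II·L_II = 0.33 × 0.00791545 = 0.0026121
  π_III·L_III = 0.09 × 0.00326682 = 0.000294014
Evidence: 0.000246373 + 0.0026121 + 0.000294014 = 0.00315249
Responsibility of Class II: 0.0026121 / 0.00315249 ≈ 0.8286

0.8286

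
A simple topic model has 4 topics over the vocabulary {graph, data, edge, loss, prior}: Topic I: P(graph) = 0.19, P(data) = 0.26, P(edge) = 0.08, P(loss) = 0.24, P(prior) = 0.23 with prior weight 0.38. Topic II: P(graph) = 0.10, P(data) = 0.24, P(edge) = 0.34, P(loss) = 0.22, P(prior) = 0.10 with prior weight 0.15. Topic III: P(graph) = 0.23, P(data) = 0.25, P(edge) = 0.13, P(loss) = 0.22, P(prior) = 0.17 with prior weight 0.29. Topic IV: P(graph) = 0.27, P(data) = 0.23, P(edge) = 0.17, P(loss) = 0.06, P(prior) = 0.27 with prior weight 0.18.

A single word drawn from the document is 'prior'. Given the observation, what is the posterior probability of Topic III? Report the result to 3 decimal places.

Apply Bayes' rule: the posterior for each component is proportional to its prior times its likelihood at x.
Categorical probabilities:
  f_I = P(prior | comp) = 0.23
  f_II = P(prior | comp) = 0.10
  f_III = P(prior | comp) = 0.17
  f_IV = P(prior | comp) = 0.27
Multiply by the mixture weights:
  P(Z=I)·f_I = 0.38 × 0.23 = 0.0874
  P(Z=II)·f_II = 0.15 × 0.1 = 0.015
  P(Z=III)·f_III = 0.29 × 0.17 = 0.0493
  P(Z=IV)·f_IV = 0.18 × 0.27 = 0.0486
Marginal: 0.0874 + 0.015 + 0.0493 + 0.0486 = 0.2003
So the posterior for Topic III is 0.0493 / 0.2003 ≈ 0.246.

0.246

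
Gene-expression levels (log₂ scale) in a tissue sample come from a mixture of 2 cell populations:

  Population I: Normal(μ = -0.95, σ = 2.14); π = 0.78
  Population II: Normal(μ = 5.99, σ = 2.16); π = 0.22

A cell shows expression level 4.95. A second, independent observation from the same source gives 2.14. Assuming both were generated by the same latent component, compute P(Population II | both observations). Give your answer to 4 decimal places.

Posterior ∝ prior × likelihood, so P(k | x) ∝ π_k f_k(x); normalise over all components.
Since both observations come from the same component, the likelihood for component k is f_k(x₁)·f_k(x₂).
  p_I = [(1/(2.14·√(2π)))·exp(−(4.95−-0.95)²/(2·2.14²)) = 0.186422·exp(-3.80055) = 0.0041681] × [0.0657297] = 0.000273968
  p_II = [(1/(2.16·√(2π)))·exp(−(4.95−5.99)²/(2·2.16²)) = 0.184696·exp(-0.11591) = 0.164481] × [0.0377211] = 0.00620442
Multiply by the mixture weights:
  π_I·p_I = 0.78 × 0.000273968 = 0.000213695
  π_II·p_II = 0.22 × 0.00620442 = 0.00136497
Marginal: 0.000213695 + 0.00136497 = 0.00157867
P(Population II | x₁,x₂) = 0.00136497 / 0.00157867 ≈ 0.8646

0.8646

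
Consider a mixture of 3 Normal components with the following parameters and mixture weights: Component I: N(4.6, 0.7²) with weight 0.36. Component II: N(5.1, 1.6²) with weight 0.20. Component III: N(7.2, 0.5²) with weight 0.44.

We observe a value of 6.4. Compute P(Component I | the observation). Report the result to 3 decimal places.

0.053

By Bayes' theorem, P(k | x) = π_k f_k(x) / Σ_j π_j f_j(x).
Component likelihoods at x = 6.4:
  f_I = (1/(0.7·√(2π)))·exp(−(6.4−4.6)²/(2·0.7²)) = 0.569918·exp(-3.30612) = 0.0208921
  f_II = (1/(1.6·√(2π)))·exp(−(6.4−5.1)²/(2·1.6²)) = 0.249339·exp(-0.33008) = 0.179242
  f_III = (1/(0.5·√(2π)))·exp(−(6.4−7.2)²/(2·0.5²)) = 0.797885·exp(-1.28000) = 0.221842
Unnormalised posteriors:
  π_I·f_I = 0.36 × 0.0208921 = 0.00752114
  π_II·f_II = 0.20 × 0.179242 = 0.0358483
  π_III·f_III = 0.44 × 0.221842 = 0.0976103
Evidence: 0.00752114 + 0.0358483 + 0.0976103 = 0.14098
Responsibility of Component I: 0.00752114 / 0.14098 ≈ 0.053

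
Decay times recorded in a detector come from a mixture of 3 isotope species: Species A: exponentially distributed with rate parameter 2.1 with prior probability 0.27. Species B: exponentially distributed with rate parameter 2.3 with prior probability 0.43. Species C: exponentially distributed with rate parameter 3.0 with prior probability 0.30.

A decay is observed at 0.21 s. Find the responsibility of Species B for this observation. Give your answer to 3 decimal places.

P(component k | x) = w_k·f_k(x) / marginal(x), where marginal(x) = Σ_j w_j·f_j(x).
Evaluate each component's likelihood at the observed value:
  p_A = 1.35112
  p_B = 1.41894
  p_C = 1.59778
Multiply by the mixture weights:
  w_A·p_A = 0.27 × 1.35112 = 0.364804
  w_B·p_B = 0.43 × 1.41894 = 0.610144
  w_C·p_C = 0.30 × 1.59778 = 0.479333
Denominator: 0.364804 + 0.610144 + 0.479333 = 1.45428
So the posterior for Species B is 0.610144 / 1.45428 ≈ 0.420.

0.420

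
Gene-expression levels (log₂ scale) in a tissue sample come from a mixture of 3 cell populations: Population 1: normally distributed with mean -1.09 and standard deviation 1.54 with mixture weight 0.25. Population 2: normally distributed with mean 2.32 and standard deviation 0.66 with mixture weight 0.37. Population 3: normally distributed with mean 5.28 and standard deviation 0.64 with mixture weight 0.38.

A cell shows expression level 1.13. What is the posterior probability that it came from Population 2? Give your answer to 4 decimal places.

0.6577

By Bayes' theorem, P(k | x) = P(Z=k) f_k(x) / Σ_j P(Z=j) f_j(x).
Component likelihoods at x = 1.13:
  f_1 = (1/(1.54·√(2π)))·exp(−(1.13−-1.09)²/(2·1.54²)) = 0.259053·exp(-1.03905) = 0.0916511
  f_2 = (1/(0.66·√(2π)))·exp(−(1.13−2.32)²/(2·0.66²)) = 0.604458·exp(-1.62546) = 0.11897
  f_3 = (1/(0.64·√(2π)))·exp(−(1.13−5.28)²/(2·0.64²)) = 0.623347·exp(-21.02356) = 4.61651e-10
Unnormalised posteriors:
  P(Z=1)·f_1 = 0.25 × 0.0916511 = 0.0229128
  P(Z=2)·f_2 = 0.37 × 0.11897 = 0.044019
  P(Z=3)·f_3 = 0.38 × 4.61651e-10 = 1.75428e-10
Sum: 0.0229128 + 0.044019 + 1.75428e-10 = 0.0669317
P(Population 2 | 1.13) = 0.044019 / 0.0669317 ≈ 0.6577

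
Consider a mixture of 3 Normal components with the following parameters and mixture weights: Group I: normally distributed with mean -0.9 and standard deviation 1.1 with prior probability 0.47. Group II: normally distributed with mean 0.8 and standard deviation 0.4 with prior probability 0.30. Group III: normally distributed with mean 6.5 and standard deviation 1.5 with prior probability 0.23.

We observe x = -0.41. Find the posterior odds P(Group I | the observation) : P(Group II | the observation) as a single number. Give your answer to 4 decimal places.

50.0712

Posterior odds = (π_i f_i(x)) / (π_j f_j(x)); the normalising sum cancels.
Normal densities:
  f_I = (1/(1.1·√(2π)))·exp(−(-0.41−-0.9)²/(2·1.1²)) = 0.362675·exp(-0.09921) = 0.328419
  f_II = (1/(0.4·√(2π)))·exp(−(-0.41−0.8)²/(2·0.4²)) = 0.997356·exp(-4.57531) = 0.0102758
  f_III = (1/(1.5·√(2π)))·exp(−(-0.41−6.5)²/(2·1.5²)) = 0.265962·exp(-10.61069) = 6.55624e-06
0.154357 / 0.00308275 ≈ 50.0712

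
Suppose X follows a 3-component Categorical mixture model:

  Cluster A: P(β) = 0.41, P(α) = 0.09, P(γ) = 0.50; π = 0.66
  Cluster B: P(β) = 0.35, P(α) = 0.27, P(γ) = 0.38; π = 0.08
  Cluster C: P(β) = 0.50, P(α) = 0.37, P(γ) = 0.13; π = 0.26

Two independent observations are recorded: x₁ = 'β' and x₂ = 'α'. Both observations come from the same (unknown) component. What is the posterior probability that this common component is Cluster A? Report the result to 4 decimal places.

Apply Bayes' rule: the posterior for each component is proportional to its prior times its likelihood at x.
Since both observations come from the same component, the likelihood for component k is f_k(x₁)·f_k(x₂).
  p_A = [P(β | comp) = 0.41] × [0.09] = 0.0369
  p_B = [P(β | comp) = 0.35] × [0.27] = 0.0945
  p_C = [P(β | comp) = 0.50] × [0.37] = 0.185
Multiply by the mixture weights:
  w_A·p_A = 0.66 × 0.0369 = 0.024354
  w_B·p_B = 0.08 × 0.0945 = 0.00756
  w_C·p_C = 0.26 × 0.185 = 0.0481
Denominator: 0.024354 + 0.00756 + 0.0481 = 0.080014
P(Cluster A | x) = 0.024354 / 0.080014 ≈ 0.3044

0.3044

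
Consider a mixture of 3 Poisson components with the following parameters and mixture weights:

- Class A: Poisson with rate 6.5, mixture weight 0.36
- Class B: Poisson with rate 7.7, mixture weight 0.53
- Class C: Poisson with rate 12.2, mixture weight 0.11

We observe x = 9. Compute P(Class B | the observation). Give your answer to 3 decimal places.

Posterior ∝ prior × likelihood, so P(k | x) ∝ π_k f_k(x); normalise over all components.
Component likelihoods at x = 9:
  L_A = 0.085811
  L_B = 0.118737
  L_C = 0.0830009
Prior × likelihood for each component:
  π_A·L_A = 0.36 × 0.085811 = 0.030892
  π_B·L_B = 0.53 × 0.118737 = 0.0629306
  π_C·L_C = 0.11 × 0.0830009 = 0.0091301
Normaliser: 0.030892 + 0.0629306 + 0.0091301 = 0.102953
So the posterior for Class B is 0.0629306 / 0.102953 ≈ 0.611.

0.611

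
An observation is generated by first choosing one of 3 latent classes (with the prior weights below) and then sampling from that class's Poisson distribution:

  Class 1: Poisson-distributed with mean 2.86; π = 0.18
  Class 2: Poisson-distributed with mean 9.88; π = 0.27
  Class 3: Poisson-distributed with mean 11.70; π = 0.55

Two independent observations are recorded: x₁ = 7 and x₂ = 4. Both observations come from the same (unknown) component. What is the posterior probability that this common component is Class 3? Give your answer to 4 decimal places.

By Bayes' theorem, P(k | x) = π_k f_k(x) / Σ_j π_j f_j(x).
Since both observations come from the same component, the likelihood for component k is f_k(x₁)·f_k(x₂).
  f_1 = [e^(−2.86)·2.86^7/7! = 0.0177848] × [0.159651] = 0.00283936
  f_2 = [e^(−9.88)·9.88^7/7! = 0.0933337] × [0.020323] = 0.00189682
  f_3 = [e^(−11.70)·11.70^7/7! = 0.0493884] × [0.0064757] = 0.000319825
Prior × likelihood for each component:
  π_1·f_1 = 0.18 × 0.00283936 = 0.000511084
  π_2·f_2 = 0.27 × 0.00189682 = 0.000512141
  π_3·f_3 = 0.55 × 0.000319825 = 0.000175904
Evidence: 0.000511084 + 0.000512141 + 0.000175904 = 0.00119913
P(Class 3 | x) = 0.000175904 / 0.00119913 ≈ 0.1467

0.1467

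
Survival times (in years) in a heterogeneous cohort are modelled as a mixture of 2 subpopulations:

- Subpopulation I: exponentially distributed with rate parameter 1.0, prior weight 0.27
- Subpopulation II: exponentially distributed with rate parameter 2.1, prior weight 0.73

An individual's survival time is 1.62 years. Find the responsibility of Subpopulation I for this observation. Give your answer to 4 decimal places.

0.5114

Apply Bayes' rule: the posterior for each component is proportional to its prior times its likelihood at x.
Evaluate each component's likelihood at the observed value:
  L_I = 1.0·e^(−1.0·1.62) = 1.0·e^(−1.6200) = 0.197899
  L_II = 2.1·e^(−2.1·1.62) = 2.1·e^(−3.4020) = 0.0699438
Multiply by the mixture weights:
  P(Z=I)·L_I = 0.27 × 0.197899 = 0.0534326
  P(Z=II)·L_II = 0.73 × 0.0699438 = 0.051059
Sum: 0.0534326 + 0.051059 = 0.104492
P(Subpopulation I | the observation) ≈ 0.5114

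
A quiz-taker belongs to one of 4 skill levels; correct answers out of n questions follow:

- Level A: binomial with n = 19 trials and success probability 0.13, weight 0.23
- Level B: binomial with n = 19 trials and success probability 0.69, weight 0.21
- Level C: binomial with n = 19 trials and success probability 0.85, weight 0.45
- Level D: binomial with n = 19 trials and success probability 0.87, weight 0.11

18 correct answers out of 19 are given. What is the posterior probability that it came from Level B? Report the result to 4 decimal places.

P(component k | x) = P(Z=k)·f_k(x) / marginal(x), where marginal(x) = Σ_j P(Z=j)·f_j(x).
Binomial probabilities:
  p_A = 1.85889e-15
  p_B = 0.00740285
  p_C = 0.152892
  p_D = 0.201393
Unnormalised posteriors:
  P(Z=A)·p_A = 0.23 × 1.85889e-15 = 4.27544e-16
  P(Z=B)·p_B = 0.21 × 0.00740285 = 0.0015546
  P(Z=C)·p_C = 0.45 × 0.152892 = 0.0688015
  P(Z=D)·p_D = 0.11 × 0.201393 = 0.0221532
Normaliser: 4.27544e-16 + 0.0015546 + 0.0688015 + 0.0221532 = 0.0925093
So the posterior for Level B is 0.0015546 / 0.0925093 ≈ 0.0168.

0.0168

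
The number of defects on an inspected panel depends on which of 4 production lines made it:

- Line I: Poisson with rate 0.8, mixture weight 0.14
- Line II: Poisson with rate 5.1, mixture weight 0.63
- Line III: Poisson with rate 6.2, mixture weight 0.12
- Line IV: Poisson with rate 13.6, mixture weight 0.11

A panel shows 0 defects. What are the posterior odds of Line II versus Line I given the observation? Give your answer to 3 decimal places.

Only the two components matter; the odds are (π_i f_i(x)) / (π_j f_j(x)).
Evaluate each component's likelihood at the observed value:
  p_I = 0.449329
  p_II = 0.00609675
  p_III = 0.00202943
  p_IV = 1.2405e-06
Odds = (0.63/0.14) × (0.00609675/0.449329) = 4.5 × 0.0135686 ≈ 0.061

0.061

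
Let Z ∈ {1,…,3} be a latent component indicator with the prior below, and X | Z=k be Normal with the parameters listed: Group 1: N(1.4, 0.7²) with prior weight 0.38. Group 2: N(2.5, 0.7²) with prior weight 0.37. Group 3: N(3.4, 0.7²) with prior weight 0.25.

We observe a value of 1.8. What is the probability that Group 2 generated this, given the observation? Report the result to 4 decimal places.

0.3968

Apply Bayes' rule: the posterior for each component is proportional to its prior times its likelihood at x.
Component likelihoods at x = 1.8:
  f_1 = 0.484068
  f_2 = 0.345672
  f_3 = 0.0418147
Prior × likelihood for each component:
  π_1·f_1 = 0.38 × 0.484068 = 0.183946
  π_2·f_2 = 0.37 × 0.345672 = 0.127899
  π_3·f_3 = 0.25 × 0.0418147 = 0.0104537
Sum: 0.183946 + 0.127899 + 0.0104537 = 0.322298
P(Group 2 | data) ≈ 0.3968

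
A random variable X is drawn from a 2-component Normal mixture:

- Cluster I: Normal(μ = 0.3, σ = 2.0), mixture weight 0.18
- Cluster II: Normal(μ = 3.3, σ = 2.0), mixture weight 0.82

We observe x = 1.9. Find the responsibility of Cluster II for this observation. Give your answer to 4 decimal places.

0.8308

By Bayes' theorem, P(k | x) = π_k f_k(x) / Σ_j π_j f_j(x).
Component likelihoods at x = 1.9:
  L_I = 0.144846
  L_II = 0.156127
Prior × likelihood for each component:
  π_I·L_I = 0.18 × 0.144846 = 0.0260722
  π_II·L_II = 0.82 × 0.156127 = 0.128024
Sum: 0.0260722 + 0.128024 = 0.154096
So the posterior for Cluster II is 0.128024 / 0.154096 ≈ 0.8308.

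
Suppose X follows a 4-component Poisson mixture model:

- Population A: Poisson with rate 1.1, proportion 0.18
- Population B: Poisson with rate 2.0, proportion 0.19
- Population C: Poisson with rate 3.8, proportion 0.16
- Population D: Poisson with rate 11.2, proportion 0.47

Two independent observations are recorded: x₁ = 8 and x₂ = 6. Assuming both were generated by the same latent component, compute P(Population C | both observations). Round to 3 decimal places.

0.196

Posterior ∝ prior × likelihood, so P(k | x) ∝ P(Z=k) f_k(x); normalise over all components.
Since both observations come from the same component, the likelihood for component k is f_k(x₁)·f_k(x₂).
  p_A = [1.76969e-05] × [0.00081903] = 1.44943e-08
  p_B = [0.000859272] × [0.0120298] = 1.03369e-05
  p_C = [0.0241229] × [0.0935513] = 0.00225673
  p_D = [0.0839703] × [0.0374867] = 0.00314777
Multiply by the mixture weights:
  P(Z=A)·p_A = 0.18 × 1.44943e-08 = 2.60897e-09
  P(Z=B)·p_B = 0.19 × 1.03369e-05 = 1.96401e-06
  P(Z=C)·p_C = 0.16 × 0.00225673 = 0.000361077
  P(Z=D)·p_D = 0.47 × 0.00314777 = 0.00147945
Denominator: 2.60897e-09 + 1.96401e-06 + 0.000361077 + 0.00147945 = 0.00184249
Responsibility of Population C: 0.000361077 / 0.00184249 ≈ 0.196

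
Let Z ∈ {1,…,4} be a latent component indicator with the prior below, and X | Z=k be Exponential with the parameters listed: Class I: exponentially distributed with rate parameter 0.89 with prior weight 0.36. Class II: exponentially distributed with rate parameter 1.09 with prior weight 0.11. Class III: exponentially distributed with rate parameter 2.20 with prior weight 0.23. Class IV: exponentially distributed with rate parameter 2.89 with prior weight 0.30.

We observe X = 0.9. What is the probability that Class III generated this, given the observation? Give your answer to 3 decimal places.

By Bayes' theorem, P(k | x) = π_k f_k(x) / Σ_j π_j f_j(x).
Component likelihoods at x = 0.9:
  p_I = 0.89·e^(−0.89·0.9) = 0.89·e^(−0.8010) = 0.399503
  p_II = 1.09·e^(−1.09·0.9) = 1.09·e^(−0.9810) = 0.40868
  p_III = 2.20·e^(−2.20·0.9) = 2.20·e^(−1.9800) = 0.303752
  p_IV = 2.89·e^(−2.89·0.9) = 2.89·e^(−2.6010) = 0.214436
Weight by the priors:
  π_I·p_I = 0.36 × 0.399503 = 0.143821
  π_II·p_II = 0.11 × 0.40868 = 0.0449548
  π_III·p_III = 0.23 × 0.303752 = 0.069863
  π_IV·p_IV = 0.30 × 0.214436 = 0.0643308
Evidence: 0.143821 + 0.0449548 + 0.069863 + 0.0643308 = 0.32297
P(Class III | x) = 0.069863 / 0.32297 ≈ 0.216

0.216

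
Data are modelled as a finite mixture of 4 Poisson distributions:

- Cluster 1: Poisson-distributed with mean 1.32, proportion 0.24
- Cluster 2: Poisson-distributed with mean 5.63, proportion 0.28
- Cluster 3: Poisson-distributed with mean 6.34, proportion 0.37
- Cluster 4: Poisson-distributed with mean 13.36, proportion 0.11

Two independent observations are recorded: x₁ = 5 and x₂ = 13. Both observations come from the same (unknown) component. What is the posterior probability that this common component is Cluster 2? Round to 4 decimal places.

0.2415

P(component k | x) = P(Z=k)·f_k(x) / marginal(x), where marginal(x) = Σ_j P(Z=j)·f_j(x).
Since both observations come from the same component, the likelihood for component k is f_k(x₁)·f_k(x₂).
  L_1 = [e^(−1.32)·1.32^5/5! = 0.00892113] × [1.58457e-09] = 1.41362e-11
  L_2 = [e^(−5.63)·5.63^5/5! = 0.169154] × [0.00329042] = 0.000556588
  L_3 = [e^(−6.34)·6.34^5/5! = 0.150605] × [0.00757623] = 0.00114101
  L_4 = [e^(−13.36)·13.36^5/5! = 0.00559341] × [0.109403] = 0.000611936
Multiply by the mixture weights:
  P(Z=1)·L_1 = 0.24 × 1.41362e-11 = 3.39268e-12
  P(Z=2)·L_2 = 0.28 × 0.000556588 = 0.000155845
  P(Z=3)·L_3 = 0.37 × 0.00114101 = 0.000422175
  P(Z=4)·L_4 = 0.11 × 0.000611936 = 6.7313e-05
Sum: 3.39268e-12 + 0.000155845 + 0.000422175 + 6.7313e-05 = 0.000645333
P(Cluster 2 | x₁,x₂) = 0.000155845 / 0.000645333 ≈ 0.2415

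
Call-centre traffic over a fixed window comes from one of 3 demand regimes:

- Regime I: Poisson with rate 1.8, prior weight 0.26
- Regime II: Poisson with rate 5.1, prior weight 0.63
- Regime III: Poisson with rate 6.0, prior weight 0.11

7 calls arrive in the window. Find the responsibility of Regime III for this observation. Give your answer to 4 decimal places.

0.1802

The responsibility of component k is π_k f_k(x) divided by Σ_j π_j f_j(x).
Evaluate each component's likelihood at the observed value:
  L_I = e^(−1.8)·1.8^7/7! = 0.00200792
  L_II = e^(−5.1)·5.1^7/7! = 0.108557
  L_III = e^(−6.0)·6.0^7/7! = 0.137677
Multiply by the mixture weights:
  π_I·L_I = 0.26 × 0.00200792 = 0.00052206
  π_II·L_II = 0.63 × 0.108557 = 0.0683911
  π_III·L_III = 0.11 × 0.137677 = 0.0151445
Denominator: 0.00052206 + 0.0683911 + 0.0151445 = 0.0840576
P(Regime III | x) = 0.0151445 / 0.0840576 ≈ 0.1802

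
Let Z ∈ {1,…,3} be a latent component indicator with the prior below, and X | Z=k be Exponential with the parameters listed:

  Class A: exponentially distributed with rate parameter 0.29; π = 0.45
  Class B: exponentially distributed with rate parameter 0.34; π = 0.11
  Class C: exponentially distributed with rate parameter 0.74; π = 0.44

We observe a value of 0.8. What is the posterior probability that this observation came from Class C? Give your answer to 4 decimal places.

By Bayes' theorem, P(k | x) = w_k f_k(x) / Σ_j w_j f_j(x).
Exponential densities:
  L_A = 0.229954
  L_B = 0.25903
  L_C = 0.409383
Prior × likelihood for each component:
  w_A·L_A = 0.45 × 0.229954 = 0.103479
  w_B·L_B = 0.11 × 0.25903 = 0.0284933
  w_C·L_C = 0.44 × 0.409383 = 0.180128
Denominator: 0.103479 + 0.0284933 + 0.180128 = 0.312101
P(Class C | data) = 0.180128 / 0.312101 ≈ 0.5771

0.5771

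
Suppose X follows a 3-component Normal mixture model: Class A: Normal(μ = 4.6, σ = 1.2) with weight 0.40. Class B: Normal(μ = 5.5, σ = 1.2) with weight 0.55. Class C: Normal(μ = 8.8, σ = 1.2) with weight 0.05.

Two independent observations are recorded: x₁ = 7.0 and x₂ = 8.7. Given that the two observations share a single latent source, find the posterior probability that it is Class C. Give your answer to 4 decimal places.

The responsibility of component k is π_k f_k(x) divided by Σ_j π_j f_j(x).
Since both observations come from the same component, the likelihood for component k is f_k(x₁)·f_k(x₂).
  p_A = [0.0449925] × [0.000970144] = 4.36492e-05
  p_B = [0.152208] × [0.00949666] = 0.00144546
  p_C = [0.107931] × [0.3313] = 0.0357576
Weight by the priors:
  π_A·p_A = 0.40 × 4.36492e-05 = 1.74597e-05
  π_B·p_B = 0.55 × 0.00144546 = 0.000795005
  π_C·p_C = 0.05 × 0.0357576 = 0.00178788
Sum: 1.74597e-05 + 0.000795005 + 0.00178788 = 0.00260034
P(Class C | x₁, x₂) ≈ 0.6876

0.6876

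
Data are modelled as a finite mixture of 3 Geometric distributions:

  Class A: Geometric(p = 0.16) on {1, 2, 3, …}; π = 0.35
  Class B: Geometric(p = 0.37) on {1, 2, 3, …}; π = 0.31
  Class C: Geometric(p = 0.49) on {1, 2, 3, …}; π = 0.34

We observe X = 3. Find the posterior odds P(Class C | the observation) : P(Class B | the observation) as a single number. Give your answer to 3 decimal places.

0.952

The posterior odds equal the prior odds times the likelihood ratio: (π_i/π_j)·(f_i(x)/f_j(x)).
Evaluate each component's likelihood at the observed value:
  p_A = 0.112896
  p_B = 0.146853
  p_C = 0.127449
0.0433327 / 0.0455244 ≈ 0.952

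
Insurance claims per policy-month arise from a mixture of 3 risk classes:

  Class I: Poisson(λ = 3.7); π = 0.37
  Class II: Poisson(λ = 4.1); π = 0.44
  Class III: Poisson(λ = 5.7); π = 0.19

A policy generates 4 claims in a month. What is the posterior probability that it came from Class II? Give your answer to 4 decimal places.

Posterior ∝ prior × likelihood, so P(k | x) ∝ w_k f_k(x); normalise over all components.
Component likelihoods at x = 4 claims:
  f_I = 0.193066
  f_II = 0.195127
  f_III = 0.147167
Multiply by the mixture weights:
  w_I·f_I = 0.37 × 0.193066 = 0.0714345
  w_II·f_II = 0.44 × 0.195127 = 0.0858558
  w_III·f_III = 0.19 × 0.147167 = 0.0279617
Normaliser: 0.0714345 + 0.0858558 + 0.0279617 = 0.185252
Responsibility of Class II: 0.0858558 / 0.185252 ≈ 0.4635

0.4635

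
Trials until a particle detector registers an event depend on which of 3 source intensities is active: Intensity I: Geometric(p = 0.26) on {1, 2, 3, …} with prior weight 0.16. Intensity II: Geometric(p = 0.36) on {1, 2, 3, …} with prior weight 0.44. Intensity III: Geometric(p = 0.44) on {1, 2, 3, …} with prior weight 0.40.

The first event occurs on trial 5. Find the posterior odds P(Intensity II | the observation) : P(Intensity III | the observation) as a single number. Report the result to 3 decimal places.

1.535

Posterior odds = (π_i f_i(x)) / (π_j f_j(x)); the normalising sum cancels.
Geometric probabilities:
  L_I = 0.0779651
  L_II = 0.060398
  L_III = 0.0432718
0.0265751 / 0.0173087 ≈ 1.535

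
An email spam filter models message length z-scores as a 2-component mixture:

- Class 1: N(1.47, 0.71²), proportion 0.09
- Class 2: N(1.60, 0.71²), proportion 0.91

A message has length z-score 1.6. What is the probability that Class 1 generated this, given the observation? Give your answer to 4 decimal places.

0.0886

The responsibility of component k is P(Z=k) f_k(x) divided by Σ_j P(Z=j) f_j(x).
Evaluate each component's likelihood at the observed value:
  f_1 = (1/(0.71·√(2π)))·exp(−(1.6−1.47)²/(2·0.71²)) = 0.561891·exp(-0.01676) = 0.55255
  f_2 = (1/(0.71·√(2π)))·exp(−(1.6−1.60)²/(2·0.71²)) = 0.561891·exp(-0.00000) = 0.561891
Prior × likelihood for each component:
  P(Z=1)·f_1 = 0.09 × 0.55255 = 0.0497295
  P(Z=2)·f_2 = 0.91 × 0.561891 = 0.51132
Sum: 0.0497295 + 0.51132 = 0.56105
P(Class 1 | the observation) ≈ 0.0886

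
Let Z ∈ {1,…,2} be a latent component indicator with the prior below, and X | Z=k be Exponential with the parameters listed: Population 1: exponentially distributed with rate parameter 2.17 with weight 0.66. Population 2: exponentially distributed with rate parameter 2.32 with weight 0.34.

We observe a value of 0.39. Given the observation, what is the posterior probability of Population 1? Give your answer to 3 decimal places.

0.658

The responsibility of component k is w_k f_k(x) divided by Σ_j w_j f_j(x).
Component likelihoods at x = 0.39:
  L_1 = 2.17·e^(−2.17·0.39) = 2.17·e^(−0.8463) = 0.930928
  L_2 = 2.32·e^(−2.32·0.39) = 2.32·e^(−0.9048) = 0.938725
Unnormalised posteriors:
  w_1·L_1 = 0.66 × 0.930928 = 0.614413
  w_2·L_2 = 0.34 × 0.938725 = 0.319166
Denominator: 0.614413 + 0.319166 = 0.933579
P(Population 1 | 0.39) = 0.614413 / 0.933579 ≈ 0.658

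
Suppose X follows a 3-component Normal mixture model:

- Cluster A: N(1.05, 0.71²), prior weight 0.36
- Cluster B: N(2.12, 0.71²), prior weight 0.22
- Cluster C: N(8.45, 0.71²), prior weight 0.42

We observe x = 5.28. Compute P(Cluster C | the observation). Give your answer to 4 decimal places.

0.6418

Apply Bayes' rule: the posterior for each component is proportional to its prior times its likelihood at x.
Evaluate each component's likelihood at the observed value:
  p_A = 1.10171e-08
  p_B = 2.80694e-05
  p_C = 2.63612e-05
Unnormalised posteriors:
  w_A·p_A = 0.36 × 1.10171e-08 = 3.96615e-09
  w_B·p_B = 0.22 × 2.80694e-05 = 6.17526e-06
  w_C·p_C = 0.42 × 2.63612e-05 = 1.10717e-05
Sum: 3.96615e-09 + 6.17526e-06 + 1.10717e-05 = 1.72509e-05
Responsibility of Cluster C: 1.10717e-05 / 1.72509e-05 ≈ 0.6418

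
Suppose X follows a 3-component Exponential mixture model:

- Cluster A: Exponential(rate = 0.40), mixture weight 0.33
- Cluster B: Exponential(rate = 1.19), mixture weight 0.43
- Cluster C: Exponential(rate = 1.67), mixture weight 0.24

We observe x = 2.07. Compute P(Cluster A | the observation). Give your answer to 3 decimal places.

The responsibility of component k is π_k f_k(x) divided by Σ_j π_j f_j(x).
Evaluate each component's likelihood at the observed value:
  p_A = 0.174769
  p_B = 0.101333
  p_C = 0.0526507
Weight by the priors:
  π_A·p_A = 0.33 × 0.174769 = 0.0576737
  π_B·p_B = 0.43 × 0.101333 = 0.043573
  π_C·p_C = 0.24 × 0.0526507 = 0.0126362
Sum: 0.0576737 + 0.043573 + 0.0126362 = 0.113883
P(Cluster A | 2.07) = 0.0576737 / 0.113883 ≈ 0.506

0.506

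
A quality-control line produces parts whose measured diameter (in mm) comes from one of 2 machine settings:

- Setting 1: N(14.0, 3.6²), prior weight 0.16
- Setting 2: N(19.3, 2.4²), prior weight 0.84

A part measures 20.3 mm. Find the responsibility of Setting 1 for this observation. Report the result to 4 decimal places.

The responsibility of component k is π_k f_k(x) divided by Σ_j π_j f_j(x).
Normal densities:
  L_1 = (1/(3.6·√(2π)))·exp(−(20.3−14.0)²/(2·3.6²)) = 0.110817·exp(-1.53125) = 0.0239659
  L_2 = (1/(2.4·√(2π)))·exp(−(20.3−19.3)²/(2·2.4²)) = 0.166226·exp(-0.08681) = 0.152405
Multiply by the mixture weights:
  π_1·L_1 = 0.16 × 0.0239659 = 0.00383455
  π_2·L_2 = 0.84 × 0.152405 = 0.12802
Normaliser: 0.00383455 + 0.12802 = 0.131855
P(Setting 1 | the observation) ≈ 0.0291

0.0291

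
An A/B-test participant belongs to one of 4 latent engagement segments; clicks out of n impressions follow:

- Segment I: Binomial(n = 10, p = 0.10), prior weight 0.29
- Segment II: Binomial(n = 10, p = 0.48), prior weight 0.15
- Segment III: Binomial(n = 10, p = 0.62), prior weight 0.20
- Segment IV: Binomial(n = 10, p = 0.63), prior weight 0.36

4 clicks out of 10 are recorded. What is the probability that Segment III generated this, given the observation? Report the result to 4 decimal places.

Apply Bayes' rule: the posterior for each component is proportional to its prior times its likelihood at x.
Evaluate each component's likelihood at the observed value:
  f_I = 0.0111603
  f_II = 0.220396
  f_III = 0.0934303
  f_IV = 0.0848774
Unnormalised posteriors:
  w_I·f_I = 0.29 × 0.0111603 = 0.00323648
  w_II·f_II = 0.15 × 0.220396 = 0.0330594
  w_III·f_III = 0.20 × 0.0934303 = 0.0186861
  w_IV·f_IV = 0.36 × 0.0848774 = 0.0305558
Evidence: 0.00323648 + 0.0330594 + 0.0186861 + 0.0305558 = 0.0855378
So the posterior for Segment III is 0.0186861 / 0.0855378 ≈ 0.2185.

0.2185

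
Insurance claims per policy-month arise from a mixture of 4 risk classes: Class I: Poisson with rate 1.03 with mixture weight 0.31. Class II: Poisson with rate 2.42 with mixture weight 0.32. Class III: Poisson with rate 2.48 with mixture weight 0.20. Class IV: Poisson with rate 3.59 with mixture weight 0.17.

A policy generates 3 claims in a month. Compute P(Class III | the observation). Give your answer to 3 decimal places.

0.256

The responsibility of component k is w_k f_k(x) divided by Σ_j w_j f_j(x).
Evaluate each component's likelihood at the observed value:
  f_I = e^(−1.03)·1.03^3/3! = 0.0650185
  f_II = e^(−2.42)·2.42^3/3! = 0.21004
  f_III = e^(−2.48)·2.48^3/3! = 0.212889
  f_IV = e^(−3.59)·3.59^3/3! = 0.212821
Unnormalised posteriors:
  w_I·f_I = 0.31 × 0.0650185 = 0.0201557
  w_II·f_II = 0.32 × 0.21004 = 0.0672128
  w_III·f_III = 0.20 × 0.212889 = 0.0425778
  w_IV·f_IV = 0.17 × 0.212821 = 0.0361796
Normaliser: 0.0201557 + 0.0672128 + 0.0425778 + 0.0361796 = 0.166126
P(Class III | x) = 0.0425778 / 0.166126 ≈ 0.256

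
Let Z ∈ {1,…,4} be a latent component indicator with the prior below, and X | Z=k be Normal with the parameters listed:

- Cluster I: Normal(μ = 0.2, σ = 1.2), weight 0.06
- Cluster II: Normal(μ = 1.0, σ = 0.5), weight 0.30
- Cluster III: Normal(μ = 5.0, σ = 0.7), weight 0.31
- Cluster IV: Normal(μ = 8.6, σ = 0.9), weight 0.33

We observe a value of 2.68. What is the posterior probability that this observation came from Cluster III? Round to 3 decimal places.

0.185

By Bayes' theorem, P(k | x) = π_k f_k(x) / Σ_j π_j f_j(x).
Normal densities:
  f_I = 0.0392888
  f_II = 0.0028212
  f_III = 0.00234726
  f_IV = 1.78371e-10
Multiply by the mixture weights:
  π_I·f_I = 0.06 × 0.0392888 = 0.00235733
  π_II·f_II = 0.30 × 0.0028212 = 0.000846361
  π_III·f_III = 0.31 × 0.00234726 = 0.000727649
  π_IV·f_IV = 0.33 × 1.78371e-10 = 5.88623e-11
Denominator: 0.00235733 + 0.000846361 + 0.000727649 + 5.88623e-11 = 0.00393134
Responsibility of Cluster III: 0.000727649 / 0.00393134 ≈ 0.185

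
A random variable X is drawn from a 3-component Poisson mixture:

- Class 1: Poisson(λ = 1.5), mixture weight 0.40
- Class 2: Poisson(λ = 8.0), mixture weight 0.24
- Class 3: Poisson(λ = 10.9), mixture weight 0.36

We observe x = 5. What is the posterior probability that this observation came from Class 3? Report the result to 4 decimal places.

0.2357

P(component k | x) = w_k·f_k(x) / marginal(x), where marginal(x) = Σ_j w_j·f_j(x).
Poisson probabilities:
  f_1 = e^(−1.5)·1.5^5/5! = 0.01412
  f_2 = e^(−8.0)·8.0^5/5! = 0.0916037
  f_3 = e^(−10.9)·10.9^5/5! = 0.0236669
Unnormalised posteriors:
  w_1·f_1 = 0.40 × 0.01412 = 0.00564798
  w_2·f_2 = 0.24 × 0.0916037 = 0.0219849
  w_3·f_3 = 0.36 × 0.0236669 = 0.00852008
Evidence: 0.00564798 + 0.0219849 + 0.00852008 = 0.0361529
P(Class 3 | data) ≈ 0.2357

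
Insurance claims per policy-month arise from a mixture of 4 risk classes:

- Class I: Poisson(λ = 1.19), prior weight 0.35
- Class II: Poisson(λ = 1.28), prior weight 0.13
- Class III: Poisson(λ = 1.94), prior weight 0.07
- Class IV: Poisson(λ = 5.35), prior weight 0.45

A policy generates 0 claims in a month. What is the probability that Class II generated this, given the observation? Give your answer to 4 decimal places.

Apply Bayes' rule: the posterior for each component is proportional to its prior times its likelihood at x.
Evaluate each component's likelihood at the observed value:
  p_I = 0.304221
  p_II = 0.278037
  p_III = 0.143704
  p_IV = 0.00474815
Multiply by the mixture weights:
  w_I·p_I = 0.35 × 0.304221 = 0.106477
  w_II·p_II = 0.13 × 0.278037 = 0.0361448
  w_III·p_III = 0.07 × 0.143704 = 0.0100593
  w_IV·p_IV = 0.45 × 0.00474815 = 0.00213667
Sum: 0.106477 + 0.0361448 + 0.0100593 + 0.00213667 = 0.154818
P(Class II | 0 claims) = 0.0361448 / 0.154818 ≈ 0.2335

0.2335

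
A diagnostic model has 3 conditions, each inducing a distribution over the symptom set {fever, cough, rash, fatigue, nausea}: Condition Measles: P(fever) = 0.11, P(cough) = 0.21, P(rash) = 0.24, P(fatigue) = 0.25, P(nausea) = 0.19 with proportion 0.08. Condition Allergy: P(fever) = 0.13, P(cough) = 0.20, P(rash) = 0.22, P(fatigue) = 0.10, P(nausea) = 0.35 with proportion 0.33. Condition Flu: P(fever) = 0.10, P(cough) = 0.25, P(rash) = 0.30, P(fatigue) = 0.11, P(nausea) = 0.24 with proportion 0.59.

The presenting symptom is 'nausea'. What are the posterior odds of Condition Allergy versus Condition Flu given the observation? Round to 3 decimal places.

The posterior odds equal the prior odds times the likelihood ratio: (w_i/w_j)·(f_i(x)/f_j(x)).
Evaluate each component's likelihood at the observed value:
  L_Measles = P(nausea | comp) = 0.19
  L_Allergy = P(nausea | comp) = 0.35
  L_Flu = P(nausea | comp) = 0.24
Odds = (0.33/0.59) × (0.35/0.24) = 0.559322 × 1.45833 ≈ 0.816

0.816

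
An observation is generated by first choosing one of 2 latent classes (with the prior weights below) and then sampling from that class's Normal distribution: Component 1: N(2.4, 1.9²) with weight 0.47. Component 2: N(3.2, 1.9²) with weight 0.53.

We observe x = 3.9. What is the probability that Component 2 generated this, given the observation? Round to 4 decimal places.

0.5900

By Bayes' theorem, P(k | x) = P(Z=k) f_k(x) / Σ_j P(Z=j) f_j(x).
Normal densities:
  L_1 = 0.15375
  L_2 = 0.196192
Weight by the priors:
  P(Z=1)·L_1 = 0.47 × 0.15375 = 0.0722625
  P(Z=2)·L_2 = 0.53 × 0.196192 = 0.103982
Normaliser: 0.0722625 + 0.103982 = 0.176245
P(Component 2 | data) ≈ 0.5900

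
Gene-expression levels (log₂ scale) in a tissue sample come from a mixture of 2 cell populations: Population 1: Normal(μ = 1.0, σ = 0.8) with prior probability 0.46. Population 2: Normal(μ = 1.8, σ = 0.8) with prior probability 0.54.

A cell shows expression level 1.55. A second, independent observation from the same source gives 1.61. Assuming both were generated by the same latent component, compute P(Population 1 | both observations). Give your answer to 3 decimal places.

0.352

Apply Bayes' rule: the posterior for each component is proportional to its prior times its likelihood at x.
Since both observations come from the same component, the likelihood for component k is f_k(x₁)·f_k(x₂).
  f_1 = [0.393717] × [0.37288] = 0.146809
  f_2 = [0.474913] × [0.48481] = 0.230243
Weight by the priors:
  π_1·f_1 = 0.46 × 0.146809 = 0.0675323
  π_2·f_2 = 0.54 × 0.230243 = 0.124331
Marginal: 0.0675323 + 0.124331 = 0.191863
P(Population 1 | x₁, x₂) ≈ 0.352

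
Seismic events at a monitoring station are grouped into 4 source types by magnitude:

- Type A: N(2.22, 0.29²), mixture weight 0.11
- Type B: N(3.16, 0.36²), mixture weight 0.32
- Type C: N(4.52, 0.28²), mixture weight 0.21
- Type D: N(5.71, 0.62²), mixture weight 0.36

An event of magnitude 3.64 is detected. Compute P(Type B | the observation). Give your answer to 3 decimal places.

0.980

The responsibility of component k is π_k f_k(x) divided by Σ_j π_j f_j(x).
Normal densities:
  L_A = (1/(0.29·√(2π)))·exp(−(3.64−2.22)²/(2·0.29²)) = 1.375663·exp(-11.98811) = 8.55347e-06
  L_B = (1/(0.36·√(2π)))·exp(−(3.64−3.16)²/(2·0.36²)) = 1.108173·exp(-0.88889) = 0.455584
  L_C = (1/(0.28·√(2π)))·exp(−(3.64−4.52)²/(2·0.28²)) = 1.424794·exp(-4.93878) = 0.0102063
  L_D = (1/(0.62·√(2π)))·exp(−(3.64−5.71)²/(2·0.62²)) = 0.643455·exp(-5.57349) = 0.00244333
Prior × likelihood for each component:
  π_A·L_A = 0.11 × 8.55347e-06 = 9.40882e-07
  π_B·L_B = 0.32 × 0.455584 = 0.145787
  π_C·L_C = 0.21 × 0.0102063 = 0.00214333
  π_D·L_D = 0.36 × 0.00244333 = 0.000879598
Normaliser: 9.40882e-07 + 0.145787 + 0.00214333 + 0.000879598 = 0.148811
P(Type B | the observation) ≈ 0.980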